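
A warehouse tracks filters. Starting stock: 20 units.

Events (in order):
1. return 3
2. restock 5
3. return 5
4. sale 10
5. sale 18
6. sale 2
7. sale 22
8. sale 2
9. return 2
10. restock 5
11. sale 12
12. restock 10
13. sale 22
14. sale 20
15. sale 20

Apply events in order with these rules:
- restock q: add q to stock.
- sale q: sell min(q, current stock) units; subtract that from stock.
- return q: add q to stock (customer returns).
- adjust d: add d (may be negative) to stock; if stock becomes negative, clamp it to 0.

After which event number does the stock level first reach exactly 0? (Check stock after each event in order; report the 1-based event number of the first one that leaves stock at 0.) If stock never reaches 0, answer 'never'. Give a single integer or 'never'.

Answer: 7

Derivation:
Processing events:
Start: stock = 20
  Event 1 (return 3): 20 + 3 = 23
  Event 2 (restock 5): 23 + 5 = 28
  Event 3 (return 5): 28 + 5 = 33
  Event 4 (sale 10): sell min(10,33)=10. stock: 33 - 10 = 23. total_sold = 10
  Event 5 (sale 18): sell min(18,23)=18. stock: 23 - 18 = 5. total_sold = 28
  Event 6 (sale 2): sell min(2,5)=2. stock: 5 - 2 = 3. total_sold = 30
  Event 7 (sale 22): sell min(22,3)=3. stock: 3 - 3 = 0. total_sold = 33
  Event 8 (sale 2): sell min(2,0)=0. stock: 0 - 0 = 0. total_sold = 33
  Event 9 (return 2): 0 + 2 = 2
  Event 10 (restock 5): 2 + 5 = 7
  Event 11 (sale 12): sell min(12,7)=7. stock: 7 - 7 = 0. total_sold = 40
  Event 12 (restock 10): 0 + 10 = 10
  Event 13 (sale 22): sell min(22,10)=10. stock: 10 - 10 = 0. total_sold = 50
  Event 14 (sale 20): sell min(20,0)=0. stock: 0 - 0 = 0. total_sold = 50
  Event 15 (sale 20): sell min(20,0)=0. stock: 0 - 0 = 0. total_sold = 50
Final: stock = 0, total_sold = 50

First zero at event 7.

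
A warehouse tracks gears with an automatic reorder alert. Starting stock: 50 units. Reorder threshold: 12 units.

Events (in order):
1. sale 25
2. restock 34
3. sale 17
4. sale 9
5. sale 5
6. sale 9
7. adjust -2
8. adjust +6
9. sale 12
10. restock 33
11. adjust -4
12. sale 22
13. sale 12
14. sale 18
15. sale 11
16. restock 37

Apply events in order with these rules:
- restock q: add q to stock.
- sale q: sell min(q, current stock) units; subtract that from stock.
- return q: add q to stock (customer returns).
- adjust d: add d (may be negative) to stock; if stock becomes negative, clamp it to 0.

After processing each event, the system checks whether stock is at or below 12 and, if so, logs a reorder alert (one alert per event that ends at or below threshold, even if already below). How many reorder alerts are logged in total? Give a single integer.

Processing events:
Start: stock = 50
  Event 1 (sale 25): sell min(25,50)=25. stock: 50 - 25 = 25. total_sold = 25
  Event 2 (restock 34): 25 + 34 = 59
  Event 3 (sale 17): sell min(17,59)=17. stock: 59 - 17 = 42. total_sold = 42
  Event 4 (sale 9): sell min(9,42)=9. stock: 42 - 9 = 33. total_sold = 51
  Event 5 (sale 5): sell min(5,33)=5. stock: 33 - 5 = 28. total_sold = 56
  Event 6 (sale 9): sell min(9,28)=9. stock: 28 - 9 = 19. total_sold = 65
  Event 7 (adjust -2): 19 + -2 = 17
  Event 8 (adjust +6): 17 + 6 = 23
  Event 9 (sale 12): sell min(12,23)=12. stock: 23 - 12 = 11. total_sold = 77
  Event 10 (restock 33): 11 + 33 = 44
  Event 11 (adjust -4): 44 + -4 = 40
  Event 12 (sale 22): sell min(22,40)=22. stock: 40 - 22 = 18. total_sold = 99
  Event 13 (sale 12): sell min(12,18)=12. stock: 18 - 12 = 6. total_sold = 111
  Event 14 (sale 18): sell min(18,6)=6. stock: 6 - 6 = 0. total_sold = 117
  Event 15 (sale 11): sell min(11,0)=0. stock: 0 - 0 = 0. total_sold = 117
  Event 16 (restock 37): 0 + 37 = 37
Final: stock = 37, total_sold = 117

Checking against threshold 12:
  After event 1: stock=25 > 12
  After event 2: stock=59 > 12
  After event 3: stock=42 > 12
  After event 4: stock=33 > 12
  After event 5: stock=28 > 12
  After event 6: stock=19 > 12
  After event 7: stock=17 > 12
  After event 8: stock=23 > 12
  After event 9: stock=11 <= 12 -> ALERT
  After event 10: stock=44 > 12
  After event 11: stock=40 > 12
  After event 12: stock=18 > 12
  After event 13: stock=6 <= 12 -> ALERT
  After event 14: stock=0 <= 12 -> ALERT
  After event 15: stock=0 <= 12 -> ALERT
  After event 16: stock=37 > 12
Alert events: [9, 13, 14, 15]. Count = 4

Answer: 4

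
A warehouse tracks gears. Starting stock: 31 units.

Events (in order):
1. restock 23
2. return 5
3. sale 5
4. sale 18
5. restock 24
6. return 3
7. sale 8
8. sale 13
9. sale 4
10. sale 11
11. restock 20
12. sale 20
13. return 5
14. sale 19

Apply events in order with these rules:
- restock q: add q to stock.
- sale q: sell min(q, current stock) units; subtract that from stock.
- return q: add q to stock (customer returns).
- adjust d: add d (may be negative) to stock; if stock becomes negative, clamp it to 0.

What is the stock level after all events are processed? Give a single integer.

Answer: 13

Derivation:
Processing events:
Start: stock = 31
  Event 1 (restock 23): 31 + 23 = 54
  Event 2 (return 5): 54 + 5 = 59
  Event 3 (sale 5): sell min(5,59)=5. stock: 59 - 5 = 54. total_sold = 5
  Event 4 (sale 18): sell min(18,54)=18. stock: 54 - 18 = 36. total_sold = 23
  Event 5 (restock 24): 36 + 24 = 60
  Event 6 (return 3): 60 + 3 = 63
  Event 7 (sale 8): sell min(8,63)=8. stock: 63 - 8 = 55. total_sold = 31
  Event 8 (sale 13): sell min(13,55)=13. stock: 55 - 13 = 42. total_sold = 44
  Event 9 (sale 4): sell min(4,42)=4. stock: 42 - 4 = 38. total_sold = 48
  Event 10 (sale 11): sell min(11,38)=11. stock: 38 - 11 = 27. total_sold = 59
  Event 11 (restock 20): 27 + 20 = 47
  Event 12 (sale 20): sell min(20,47)=20. stock: 47 - 20 = 27. total_sold = 79
  Event 13 (return 5): 27 + 5 = 32
  Event 14 (sale 19): sell min(19,32)=19. stock: 32 - 19 = 13. total_sold = 98
Final: stock = 13, total_sold = 98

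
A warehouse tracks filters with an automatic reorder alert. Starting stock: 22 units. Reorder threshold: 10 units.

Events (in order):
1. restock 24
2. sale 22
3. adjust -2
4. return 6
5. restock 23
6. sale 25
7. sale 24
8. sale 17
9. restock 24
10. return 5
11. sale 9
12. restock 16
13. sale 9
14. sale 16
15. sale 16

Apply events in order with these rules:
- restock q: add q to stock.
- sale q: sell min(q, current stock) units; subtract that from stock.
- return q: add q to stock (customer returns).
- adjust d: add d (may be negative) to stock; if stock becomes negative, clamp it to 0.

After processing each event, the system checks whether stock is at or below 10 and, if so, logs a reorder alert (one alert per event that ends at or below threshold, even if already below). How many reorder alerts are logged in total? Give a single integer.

Answer: 3

Derivation:
Processing events:
Start: stock = 22
  Event 1 (restock 24): 22 + 24 = 46
  Event 2 (sale 22): sell min(22,46)=22. stock: 46 - 22 = 24. total_sold = 22
  Event 3 (adjust -2): 24 + -2 = 22
  Event 4 (return 6): 22 + 6 = 28
  Event 5 (restock 23): 28 + 23 = 51
  Event 6 (sale 25): sell min(25,51)=25. stock: 51 - 25 = 26. total_sold = 47
  Event 7 (sale 24): sell min(24,26)=24. stock: 26 - 24 = 2. total_sold = 71
  Event 8 (sale 17): sell min(17,2)=2. stock: 2 - 2 = 0. total_sold = 73
  Event 9 (restock 24): 0 + 24 = 24
  Event 10 (return 5): 24 + 5 = 29
  Event 11 (sale 9): sell min(9,29)=9. stock: 29 - 9 = 20. total_sold = 82
  Event 12 (restock 16): 20 + 16 = 36
  Event 13 (sale 9): sell min(9,36)=9. stock: 36 - 9 = 27. total_sold = 91
  Event 14 (sale 16): sell min(16,27)=16. stock: 27 - 16 = 11. total_sold = 107
  Event 15 (sale 16): sell min(16,11)=11. stock: 11 - 11 = 0. total_sold = 118
Final: stock = 0, total_sold = 118

Checking against threshold 10:
  After event 1: stock=46 > 10
  After event 2: stock=24 > 10
  After event 3: stock=22 > 10
  After event 4: stock=28 > 10
  After event 5: stock=51 > 10
  After event 6: stock=26 > 10
  After event 7: stock=2 <= 10 -> ALERT
  After event 8: stock=0 <= 10 -> ALERT
  After event 9: stock=24 > 10
  After event 10: stock=29 > 10
  After event 11: stock=20 > 10
  After event 12: stock=36 > 10
  After event 13: stock=27 > 10
  After event 14: stock=11 > 10
  After event 15: stock=0 <= 10 -> ALERT
Alert events: [7, 8, 15]. Count = 3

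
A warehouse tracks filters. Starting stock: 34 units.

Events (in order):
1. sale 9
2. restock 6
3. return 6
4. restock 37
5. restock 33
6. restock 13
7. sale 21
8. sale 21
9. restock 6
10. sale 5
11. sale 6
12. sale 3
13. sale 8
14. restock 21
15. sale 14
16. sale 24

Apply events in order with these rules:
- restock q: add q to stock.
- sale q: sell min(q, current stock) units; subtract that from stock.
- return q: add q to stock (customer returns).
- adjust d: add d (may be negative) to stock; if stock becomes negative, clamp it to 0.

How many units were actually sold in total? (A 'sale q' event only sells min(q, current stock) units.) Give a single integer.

Processing events:
Start: stock = 34
  Event 1 (sale 9): sell min(9,34)=9. stock: 34 - 9 = 25. total_sold = 9
  Event 2 (restock 6): 25 + 6 = 31
  Event 3 (return 6): 31 + 6 = 37
  Event 4 (restock 37): 37 + 37 = 74
  Event 5 (restock 33): 74 + 33 = 107
  Event 6 (restock 13): 107 + 13 = 120
  Event 7 (sale 21): sell min(21,120)=21. stock: 120 - 21 = 99. total_sold = 30
  Event 8 (sale 21): sell min(21,99)=21. stock: 99 - 21 = 78. total_sold = 51
  Event 9 (restock 6): 78 + 6 = 84
  Event 10 (sale 5): sell min(5,84)=5. stock: 84 - 5 = 79. total_sold = 56
  Event 11 (sale 6): sell min(6,79)=6. stock: 79 - 6 = 73. total_sold = 62
  Event 12 (sale 3): sell min(3,73)=3. stock: 73 - 3 = 70. total_sold = 65
  Event 13 (sale 8): sell min(8,70)=8. stock: 70 - 8 = 62. total_sold = 73
  Event 14 (restock 21): 62 + 21 = 83
  Event 15 (sale 14): sell min(14,83)=14. stock: 83 - 14 = 69. total_sold = 87
  Event 16 (sale 24): sell min(24,69)=24. stock: 69 - 24 = 45. total_sold = 111
Final: stock = 45, total_sold = 111

Answer: 111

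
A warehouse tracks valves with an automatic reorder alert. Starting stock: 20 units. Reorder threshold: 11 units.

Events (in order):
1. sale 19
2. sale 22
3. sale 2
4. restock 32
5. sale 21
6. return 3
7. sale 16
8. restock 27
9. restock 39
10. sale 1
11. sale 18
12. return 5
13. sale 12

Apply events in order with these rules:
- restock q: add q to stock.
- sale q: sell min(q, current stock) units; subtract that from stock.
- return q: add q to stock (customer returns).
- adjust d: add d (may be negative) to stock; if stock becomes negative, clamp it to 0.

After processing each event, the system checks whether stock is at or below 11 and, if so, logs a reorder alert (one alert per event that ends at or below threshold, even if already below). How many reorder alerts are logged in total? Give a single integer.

Answer: 5

Derivation:
Processing events:
Start: stock = 20
  Event 1 (sale 19): sell min(19,20)=19. stock: 20 - 19 = 1. total_sold = 19
  Event 2 (sale 22): sell min(22,1)=1. stock: 1 - 1 = 0. total_sold = 20
  Event 3 (sale 2): sell min(2,0)=0. stock: 0 - 0 = 0. total_sold = 20
  Event 4 (restock 32): 0 + 32 = 32
  Event 5 (sale 21): sell min(21,32)=21. stock: 32 - 21 = 11. total_sold = 41
  Event 6 (return 3): 11 + 3 = 14
  Event 7 (sale 16): sell min(16,14)=14. stock: 14 - 14 = 0. total_sold = 55
  Event 8 (restock 27): 0 + 27 = 27
  Event 9 (restock 39): 27 + 39 = 66
  Event 10 (sale 1): sell min(1,66)=1. stock: 66 - 1 = 65. total_sold = 56
  Event 11 (sale 18): sell min(18,65)=18. stock: 65 - 18 = 47. total_sold = 74
  Event 12 (return 5): 47 + 5 = 52
  Event 13 (sale 12): sell min(12,52)=12. stock: 52 - 12 = 40. total_sold = 86
Final: stock = 40, total_sold = 86

Checking against threshold 11:
  After event 1: stock=1 <= 11 -> ALERT
  After event 2: stock=0 <= 11 -> ALERT
  After event 3: stock=0 <= 11 -> ALERT
  After event 4: stock=32 > 11
  After event 5: stock=11 <= 11 -> ALERT
  After event 6: stock=14 > 11
  After event 7: stock=0 <= 11 -> ALERT
  After event 8: stock=27 > 11
  After event 9: stock=66 > 11
  After event 10: stock=65 > 11
  After event 11: stock=47 > 11
  After event 12: stock=52 > 11
  After event 13: stock=40 > 11
Alert events: [1, 2, 3, 5, 7]. Count = 5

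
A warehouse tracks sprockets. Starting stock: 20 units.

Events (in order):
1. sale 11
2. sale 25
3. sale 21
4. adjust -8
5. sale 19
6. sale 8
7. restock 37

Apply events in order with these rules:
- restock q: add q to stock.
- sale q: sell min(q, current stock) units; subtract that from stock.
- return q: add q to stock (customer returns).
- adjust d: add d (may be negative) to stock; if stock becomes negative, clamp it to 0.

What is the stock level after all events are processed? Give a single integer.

Processing events:
Start: stock = 20
  Event 1 (sale 11): sell min(11,20)=11. stock: 20 - 11 = 9. total_sold = 11
  Event 2 (sale 25): sell min(25,9)=9. stock: 9 - 9 = 0. total_sold = 20
  Event 3 (sale 21): sell min(21,0)=0. stock: 0 - 0 = 0. total_sold = 20
  Event 4 (adjust -8): 0 + -8 = 0 (clamped to 0)
  Event 5 (sale 19): sell min(19,0)=0. stock: 0 - 0 = 0. total_sold = 20
  Event 6 (sale 8): sell min(8,0)=0. stock: 0 - 0 = 0. total_sold = 20
  Event 7 (restock 37): 0 + 37 = 37
Final: stock = 37, total_sold = 20

Answer: 37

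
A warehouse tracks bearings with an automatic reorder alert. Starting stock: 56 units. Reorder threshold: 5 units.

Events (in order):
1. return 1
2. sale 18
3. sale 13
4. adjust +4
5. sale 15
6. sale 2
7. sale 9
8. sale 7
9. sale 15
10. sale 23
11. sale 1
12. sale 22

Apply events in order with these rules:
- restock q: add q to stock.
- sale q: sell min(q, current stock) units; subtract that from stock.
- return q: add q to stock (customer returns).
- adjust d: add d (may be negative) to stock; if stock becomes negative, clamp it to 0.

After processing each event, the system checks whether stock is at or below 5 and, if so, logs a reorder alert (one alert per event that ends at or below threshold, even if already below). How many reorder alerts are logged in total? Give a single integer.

Processing events:
Start: stock = 56
  Event 1 (return 1): 56 + 1 = 57
  Event 2 (sale 18): sell min(18,57)=18. stock: 57 - 18 = 39. total_sold = 18
  Event 3 (sale 13): sell min(13,39)=13. stock: 39 - 13 = 26. total_sold = 31
  Event 4 (adjust +4): 26 + 4 = 30
  Event 5 (sale 15): sell min(15,30)=15. stock: 30 - 15 = 15. total_sold = 46
  Event 6 (sale 2): sell min(2,15)=2. stock: 15 - 2 = 13. total_sold = 48
  Event 7 (sale 9): sell min(9,13)=9. stock: 13 - 9 = 4. total_sold = 57
  Event 8 (sale 7): sell min(7,4)=4. stock: 4 - 4 = 0. total_sold = 61
  Event 9 (sale 15): sell min(15,0)=0. stock: 0 - 0 = 0. total_sold = 61
  Event 10 (sale 23): sell min(23,0)=0. stock: 0 - 0 = 0. total_sold = 61
  Event 11 (sale 1): sell min(1,0)=0. stock: 0 - 0 = 0. total_sold = 61
  Event 12 (sale 22): sell min(22,0)=0. stock: 0 - 0 = 0. total_sold = 61
Final: stock = 0, total_sold = 61

Checking against threshold 5:
  After event 1: stock=57 > 5
  After event 2: stock=39 > 5
  After event 3: stock=26 > 5
  After event 4: stock=30 > 5
  After event 5: stock=15 > 5
  After event 6: stock=13 > 5
  After event 7: stock=4 <= 5 -> ALERT
  After event 8: stock=0 <= 5 -> ALERT
  After event 9: stock=0 <= 5 -> ALERT
  After event 10: stock=0 <= 5 -> ALERT
  After event 11: stock=0 <= 5 -> ALERT
  After event 12: stock=0 <= 5 -> ALERT
Alert events: [7, 8, 9, 10, 11, 12]. Count = 6

Answer: 6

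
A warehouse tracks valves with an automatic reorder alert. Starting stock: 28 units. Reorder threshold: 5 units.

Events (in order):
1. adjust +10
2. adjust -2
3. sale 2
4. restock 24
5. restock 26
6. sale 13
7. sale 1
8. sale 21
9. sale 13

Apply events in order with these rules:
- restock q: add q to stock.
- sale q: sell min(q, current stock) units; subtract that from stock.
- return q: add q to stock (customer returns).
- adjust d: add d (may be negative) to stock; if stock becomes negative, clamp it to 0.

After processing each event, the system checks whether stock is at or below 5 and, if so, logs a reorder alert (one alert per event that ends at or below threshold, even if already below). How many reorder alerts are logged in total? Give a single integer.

Answer: 0

Derivation:
Processing events:
Start: stock = 28
  Event 1 (adjust +10): 28 + 10 = 38
  Event 2 (adjust -2): 38 + -2 = 36
  Event 3 (sale 2): sell min(2,36)=2. stock: 36 - 2 = 34. total_sold = 2
  Event 4 (restock 24): 34 + 24 = 58
  Event 5 (restock 26): 58 + 26 = 84
  Event 6 (sale 13): sell min(13,84)=13. stock: 84 - 13 = 71. total_sold = 15
  Event 7 (sale 1): sell min(1,71)=1. stock: 71 - 1 = 70. total_sold = 16
  Event 8 (sale 21): sell min(21,70)=21. stock: 70 - 21 = 49. total_sold = 37
  Event 9 (sale 13): sell min(13,49)=13. stock: 49 - 13 = 36. total_sold = 50
Final: stock = 36, total_sold = 50

Checking against threshold 5:
  After event 1: stock=38 > 5
  After event 2: stock=36 > 5
  After event 3: stock=34 > 5
  After event 4: stock=58 > 5
  After event 5: stock=84 > 5
  After event 6: stock=71 > 5
  After event 7: stock=70 > 5
  After event 8: stock=49 > 5
  After event 9: stock=36 > 5
Alert events: []. Count = 0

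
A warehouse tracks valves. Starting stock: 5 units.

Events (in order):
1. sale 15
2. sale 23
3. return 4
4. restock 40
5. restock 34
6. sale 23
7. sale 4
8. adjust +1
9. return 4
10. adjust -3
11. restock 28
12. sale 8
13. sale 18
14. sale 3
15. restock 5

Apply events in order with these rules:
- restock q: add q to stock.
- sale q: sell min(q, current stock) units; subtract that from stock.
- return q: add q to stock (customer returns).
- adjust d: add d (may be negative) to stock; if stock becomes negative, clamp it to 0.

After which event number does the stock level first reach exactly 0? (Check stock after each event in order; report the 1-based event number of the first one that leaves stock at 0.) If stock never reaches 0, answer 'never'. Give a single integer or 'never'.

Answer: 1

Derivation:
Processing events:
Start: stock = 5
  Event 1 (sale 15): sell min(15,5)=5. stock: 5 - 5 = 0. total_sold = 5
  Event 2 (sale 23): sell min(23,0)=0. stock: 0 - 0 = 0. total_sold = 5
  Event 3 (return 4): 0 + 4 = 4
  Event 4 (restock 40): 4 + 40 = 44
  Event 5 (restock 34): 44 + 34 = 78
  Event 6 (sale 23): sell min(23,78)=23. stock: 78 - 23 = 55. total_sold = 28
  Event 7 (sale 4): sell min(4,55)=4. stock: 55 - 4 = 51. total_sold = 32
  Event 8 (adjust +1): 51 + 1 = 52
  Event 9 (return 4): 52 + 4 = 56
  Event 10 (adjust -3): 56 + -3 = 53
  Event 11 (restock 28): 53 + 28 = 81
  Event 12 (sale 8): sell min(8,81)=8. stock: 81 - 8 = 73. total_sold = 40
  Event 13 (sale 18): sell min(18,73)=18. stock: 73 - 18 = 55. total_sold = 58
  Event 14 (sale 3): sell min(3,55)=3. stock: 55 - 3 = 52. total_sold = 61
  Event 15 (restock 5): 52 + 5 = 57
Final: stock = 57, total_sold = 61

First zero at event 1.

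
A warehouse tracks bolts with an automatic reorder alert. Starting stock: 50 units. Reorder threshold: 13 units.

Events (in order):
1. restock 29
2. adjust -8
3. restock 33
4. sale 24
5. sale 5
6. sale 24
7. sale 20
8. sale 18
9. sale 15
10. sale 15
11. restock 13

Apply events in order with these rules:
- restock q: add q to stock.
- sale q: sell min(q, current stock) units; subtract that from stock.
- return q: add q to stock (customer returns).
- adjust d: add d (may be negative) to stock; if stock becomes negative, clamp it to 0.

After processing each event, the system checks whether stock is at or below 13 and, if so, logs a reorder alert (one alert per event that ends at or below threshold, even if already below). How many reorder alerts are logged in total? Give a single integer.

Answer: 4

Derivation:
Processing events:
Start: stock = 50
  Event 1 (restock 29): 50 + 29 = 79
  Event 2 (adjust -8): 79 + -8 = 71
  Event 3 (restock 33): 71 + 33 = 104
  Event 4 (sale 24): sell min(24,104)=24. stock: 104 - 24 = 80. total_sold = 24
  Event 5 (sale 5): sell min(5,80)=5. stock: 80 - 5 = 75. total_sold = 29
  Event 6 (sale 24): sell min(24,75)=24. stock: 75 - 24 = 51. total_sold = 53
  Event 7 (sale 20): sell min(20,51)=20. stock: 51 - 20 = 31. total_sold = 73
  Event 8 (sale 18): sell min(18,31)=18. stock: 31 - 18 = 13. total_sold = 91
  Event 9 (sale 15): sell min(15,13)=13. stock: 13 - 13 = 0. total_sold = 104
  Event 10 (sale 15): sell min(15,0)=0. stock: 0 - 0 = 0. total_sold = 104
  Event 11 (restock 13): 0 + 13 = 13
Final: stock = 13, total_sold = 104

Checking against threshold 13:
  After event 1: stock=79 > 13
  After event 2: stock=71 > 13
  After event 3: stock=104 > 13
  After event 4: stock=80 > 13
  After event 5: stock=75 > 13
  After event 6: stock=51 > 13
  After event 7: stock=31 > 13
  After event 8: stock=13 <= 13 -> ALERT
  After event 9: stock=0 <= 13 -> ALERT
  After event 10: stock=0 <= 13 -> ALERT
  After event 11: stock=13 <= 13 -> ALERT
Alert events: [8, 9, 10, 11]. Count = 4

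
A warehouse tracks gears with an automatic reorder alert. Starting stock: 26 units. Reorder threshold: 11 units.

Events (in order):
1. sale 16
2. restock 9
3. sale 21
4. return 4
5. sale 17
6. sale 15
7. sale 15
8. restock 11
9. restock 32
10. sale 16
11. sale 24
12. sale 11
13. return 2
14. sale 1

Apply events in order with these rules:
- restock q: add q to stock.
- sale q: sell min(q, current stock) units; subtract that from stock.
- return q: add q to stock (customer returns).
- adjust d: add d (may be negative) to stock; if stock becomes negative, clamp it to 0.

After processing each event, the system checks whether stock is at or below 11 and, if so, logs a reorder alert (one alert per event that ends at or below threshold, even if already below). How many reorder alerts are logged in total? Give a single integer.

Processing events:
Start: stock = 26
  Event 1 (sale 16): sell min(16,26)=16. stock: 26 - 16 = 10. total_sold = 16
  Event 2 (restock 9): 10 + 9 = 19
  Event 3 (sale 21): sell min(21,19)=19. stock: 19 - 19 = 0. total_sold = 35
  Event 4 (return 4): 0 + 4 = 4
  Event 5 (sale 17): sell min(17,4)=4. stock: 4 - 4 = 0. total_sold = 39
  Event 6 (sale 15): sell min(15,0)=0. stock: 0 - 0 = 0. total_sold = 39
  Event 7 (sale 15): sell min(15,0)=0. stock: 0 - 0 = 0. total_sold = 39
  Event 8 (restock 11): 0 + 11 = 11
  Event 9 (restock 32): 11 + 32 = 43
  Event 10 (sale 16): sell min(16,43)=16. stock: 43 - 16 = 27. total_sold = 55
  Event 11 (sale 24): sell min(24,27)=24. stock: 27 - 24 = 3. total_sold = 79
  Event 12 (sale 11): sell min(11,3)=3. stock: 3 - 3 = 0. total_sold = 82
  Event 13 (return 2): 0 + 2 = 2
  Event 14 (sale 1): sell min(1,2)=1. stock: 2 - 1 = 1. total_sold = 83
Final: stock = 1, total_sold = 83

Checking against threshold 11:
  After event 1: stock=10 <= 11 -> ALERT
  After event 2: stock=19 > 11
  After event 3: stock=0 <= 11 -> ALERT
  After event 4: stock=4 <= 11 -> ALERT
  After event 5: stock=0 <= 11 -> ALERT
  After event 6: stock=0 <= 11 -> ALERT
  After event 7: stock=0 <= 11 -> ALERT
  After event 8: stock=11 <= 11 -> ALERT
  After event 9: stock=43 > 11
  After event 10: stock=27 > 11
  After event 11: stock=3 <= 11 -> ALERT
  After event 12: stock=0 <= 11 -> ALERT
  After event 13: stock=2 <= 11 -> ALERT
  After event 14: stock=1 <= 11 -> ALERT
Alert events: [1, 3, 4, 5, 6, 7, 8, 11, 12, 13, 14]. Count = 11

Answer: 11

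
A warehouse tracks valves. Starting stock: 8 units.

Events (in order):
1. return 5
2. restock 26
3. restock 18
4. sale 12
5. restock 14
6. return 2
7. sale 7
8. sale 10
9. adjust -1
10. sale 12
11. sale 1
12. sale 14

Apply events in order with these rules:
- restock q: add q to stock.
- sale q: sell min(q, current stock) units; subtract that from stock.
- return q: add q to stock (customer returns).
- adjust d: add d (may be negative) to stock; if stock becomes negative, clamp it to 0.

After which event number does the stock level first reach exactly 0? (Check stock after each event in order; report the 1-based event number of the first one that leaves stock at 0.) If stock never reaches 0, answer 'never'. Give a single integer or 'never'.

Answer: never

Derivation:
Processing events:
Start: stock = 8
  Event 1 (return 5): 8 + 5 = 13
  Event 2 (restock 26): 13 + 26 = 39
  Event 3 (restock 18): 39 + 18 = 57
  Event 4 (sale 12): sell min(12,57)=12. stock: 57 - 12 = 45. total_sold = 12
  Event 5 (restock 14): 45 + 14 = 59
  Event 6 (return 2): 59 + 2 = 61
  Event 7 (sale 7): sell min(7,61)=7. stock: 61 - 7 = 54. total_sold = 19
  Event 8 (sale 10): sell min(10,54)=10. stock: 54 - 10 = 44. total_sold = 29
  Event 9 (adjust -1): 44 + -1 = 43
  Event 10 (sale 12): sell min(12,43)=12. stock: 43 - 12 = 31. total_sold = 41
  Event 11 (sale 1): sell min(1,31)=1. stock: 31 - 1 = 30. total_sold = 42
  Event 12 (sale 14): sell min(14,30)=14. stock: 30 - 14 = 16. total_sold = 56
Final: stock = 16, total_sold = 56

Stock never reaches 0.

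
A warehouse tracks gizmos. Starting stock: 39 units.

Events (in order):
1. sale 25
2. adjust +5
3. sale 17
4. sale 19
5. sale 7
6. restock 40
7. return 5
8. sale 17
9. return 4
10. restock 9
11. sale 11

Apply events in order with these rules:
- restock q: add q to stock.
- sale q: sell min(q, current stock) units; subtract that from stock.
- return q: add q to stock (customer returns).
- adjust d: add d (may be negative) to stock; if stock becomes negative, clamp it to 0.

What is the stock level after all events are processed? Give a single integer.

Processing events:
Start: stock = 39
  Event 1 (sale 25): sell min(25,39)=25. stock: 39 - 25 = 14. total_sold = 25
  Event 2 (adjust +5): 14 + 5 = 19
  Event 3 (sale 17): sell min(17,19)=17. stock: 19 - 17 = 2. total_sold = 42
  Event 4 (sale 19): sell min(19,2)=2. stock: 2 - 2 = 0. total_sold = 44
  Event 5 (sale 7): sell min(7,0)=0. stock: 0 - 0 = 0. total_sold = 44
  Event 6 (restock 40): 0 + 40 = 40
  Event 7 (return 5): 40 + 5 = 45
  Event 8 (sale 17): sell min(17,45)=17. stock: 45 - 17 = 28. total_sold = 61
  Event 9 (return 4): 28 + 4 = 32
  Event 10 (restock 9): 32 + 9 = 41
  Event 11 (sale 11): sell min(11,41)=11. stock: 41 - 11 = 30. total_sold = 72
Final: stock = 30, total_sold = 72

Answer: 30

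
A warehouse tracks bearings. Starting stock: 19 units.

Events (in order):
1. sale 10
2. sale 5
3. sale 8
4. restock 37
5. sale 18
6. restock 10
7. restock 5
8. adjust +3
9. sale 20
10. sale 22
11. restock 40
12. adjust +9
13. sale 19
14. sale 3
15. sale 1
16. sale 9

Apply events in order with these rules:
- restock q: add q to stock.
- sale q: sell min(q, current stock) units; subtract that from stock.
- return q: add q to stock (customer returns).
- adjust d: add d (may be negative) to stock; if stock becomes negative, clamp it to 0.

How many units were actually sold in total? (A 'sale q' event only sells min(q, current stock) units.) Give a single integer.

Processing events:
Start: stock = 19
  Event 1 (sale 10): sell min(10,19)=10. stock: 19 - 10 = 9. total_sold = 10
  Event 2 (sale 5): sell min(5,9)=5. stock: 9 - 5 = 4. total_sold = 15
  Event 3 (sale 8): sell min(8,4)=4. stock: 4 - 4 = 0. total_sold = 19
  Event 4 (restock 37): 0 + 37 = 37
  Event 5 (sale 18): sell min(18,37)=18. stock: 37 - 18 = 19. total_sold = 37
  Event 6 (restock 10): 19 + 10 = 29
  Event 7 (restock 5): 29 + 5 = 34
  Event 8 (adjust +3): 34 + 3 = 37
  Event 9 (sale 20): sell min(20,37)=20. stock: 37 - 20 = 17. total_sold = 57
  Event 10 (sale 22): sell min(22,17)=17. stock: 17 - 17 = 0. total_sold = 74
  Event 11 (restock 40): 0 + 40 = 40
  Event 12 (adjust +9): 40 + 9 = 49
  Event 13 (sale 19): sell min(19,49)=19. stock: 49 - 19 = 30. total_sold = 93
  Event 14 (sale 3): sell min(3,30)=3. stock: 30 - 3 = 27. total_sold = 96
  Event 15 (sale 1): sell min(1,27)=1. stock: 27 - 1 = 26. total_sold = 97
  Event 16 (sale 9): sell min(9,26)=9. stock: 26 - 9 = 17. total_sold = 106
Final: stock = 17, total_sold = 106

Answer: 106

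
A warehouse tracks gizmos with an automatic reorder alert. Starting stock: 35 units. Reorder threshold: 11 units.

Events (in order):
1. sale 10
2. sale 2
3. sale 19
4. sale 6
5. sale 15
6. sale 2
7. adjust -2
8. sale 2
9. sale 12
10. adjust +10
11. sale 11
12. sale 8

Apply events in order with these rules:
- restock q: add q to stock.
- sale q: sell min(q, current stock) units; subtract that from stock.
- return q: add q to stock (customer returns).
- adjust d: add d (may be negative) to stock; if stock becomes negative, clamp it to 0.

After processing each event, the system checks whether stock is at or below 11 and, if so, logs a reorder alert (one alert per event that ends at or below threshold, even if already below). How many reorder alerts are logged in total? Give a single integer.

Processing events:
Start: stock = 35
  Event 1 (sale 10): sell min(10,35)=10. stock: 35 - 10 = 25. total_sold = 10
  Event 2 (sale 2): sell min(2,25)=2. stock: 25 - 2 = 23. total_sold = 12
  Event 3 (sale 19): sell min(19,23)=19. stock: 23 - 19 = 4. total_sold = 31
  Event 4 (sale 6): sell min(6,4)=4. stock: 4 - 4 = 0. total_sold = 35
  Event 5 (sale 15): sell min(15,0)=0. stock: 0 - 0 = 0. total_sold = 35
  Event 6 (sale 2): sell min(2,0)=0. stock: 0 - 0 = 0. total_sold = 35
  Event 7 (adjust -2): 0 + -2 = 0 (clamped to 0)
  Event 8 (sale 2): sell min(2,0)=0. stock: 0 - 0 = 0. total_sold = 35
  Event 9 (sale 12): sell min(12,0)=0. stock: 0 - 0 = 0. total_sold = 35
  Event 10 (adjust +10): 0 + 10 = 10
  Event 11 (sale 11): sell min(11,10)=10. stock: 10 - 10 = 0. total_sold = 45
  Event 12 (sale 8): sell min(8,0)=0. stock: 0 - 0 = 0. total_sold = 45
Final: stock = 0, total_sold = 45

Checking against threshold 11:
  After event 1: stock=25 > 11
  After event 2: stock=23 > 11
  After event 3: stock=4 <= 11 -> ALERT
  After event 4: stock=0 <= 11 -> ALERT
  After event 5: stock=0 <= 11 -> ALERT
  After event 6: stock=0 <= 11 -> ALERT
  After event 7: stock=0 <= 11 -> ALERT
  After event 8: stock=0 <= 11 -> ALERT
  After event 9: stock=0 <= 11 -> ALERT
  After event 10: stock=10 <= 11 -> ALERT
  After event 11: stock=0 <= 11 -> ALERT
  After event 12: stock=0 <= 11 -> ALERT
Alert events: [3, 4, 5, 6, 7, 8, 9, 10, 11, 12]. Count = 10

Answer: 10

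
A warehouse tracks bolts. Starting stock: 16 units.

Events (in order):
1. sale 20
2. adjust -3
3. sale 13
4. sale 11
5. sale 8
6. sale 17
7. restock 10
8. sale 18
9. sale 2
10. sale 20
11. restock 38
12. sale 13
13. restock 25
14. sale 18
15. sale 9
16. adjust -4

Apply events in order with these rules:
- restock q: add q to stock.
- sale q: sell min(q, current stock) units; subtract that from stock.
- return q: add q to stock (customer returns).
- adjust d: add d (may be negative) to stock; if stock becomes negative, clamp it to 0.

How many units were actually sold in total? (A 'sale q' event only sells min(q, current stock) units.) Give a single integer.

Answer: 66

Derivation:
Processing events:
Start: stock = 16
  Event 1 (sale 20): sell min(20,16)=16. stock: 16 - 16 = 0. total_sold = 16
  Event 2 (adjust -3): 0 + -3 = 0 (clamped to 0)
  Event 3 (sale 13): sell min(13,0)=0. stock: 0 - 0 = 0. total_sold = 16
  Event 4 (sale 11): sell min(11,0)=0. stock: 0 - 0 = 0. total_sold = 16
  Event 5 (sale 8): sell min(8,0)=0. stock: 0 - 0 = 0. total_sold = 16
  Event 6 (sale 17): sell min(17,0)=0. stock: 0 - 0 = 0. total_sold = 16
  Event 7 (restock 10): 0 + 10 = 10
  Event 8 (sale 18): sell min(18,10)=10. stock: 10 - 10 = 0. total_sold = 26
  Event 9 (sale 2): sell min(2,0)=0. stock: 0 - 0 = 0. total_sold = 26
  Event 10 (sale 20): sell min(20,0)=0. stock: 0 - 0 = 0. total_sold = 26
  Event 11 (restock 38): 0 + 38 = 38
  Event 12 (sale 13): sell min(13,38)=13. stock: 38 - 13 = 25. total_sold = 39
  Event 13 (restock 25): 25 + 25 = 50
  Event 14 (sale 18): sell min(18,50)=18. stock: 50 - 18 = 32. total_sold = 57
  Event 15 (sale 9): sell min(9,32)=9. stock: 32 - 9 = 23. total_sold = 66
  Event 16 (adjust -4): 23 + -4 = 19
Final: stock = 19, total_sold = 66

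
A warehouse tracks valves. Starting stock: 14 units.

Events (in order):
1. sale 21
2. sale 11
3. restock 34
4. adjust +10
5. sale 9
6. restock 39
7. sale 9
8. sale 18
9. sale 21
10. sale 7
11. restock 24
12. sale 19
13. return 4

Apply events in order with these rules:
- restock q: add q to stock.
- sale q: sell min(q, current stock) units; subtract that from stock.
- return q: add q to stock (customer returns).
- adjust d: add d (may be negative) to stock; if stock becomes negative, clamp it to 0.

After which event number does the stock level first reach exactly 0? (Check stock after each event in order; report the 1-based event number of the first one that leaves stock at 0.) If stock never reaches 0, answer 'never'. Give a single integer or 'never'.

Processing events:
Start: stock = 14
  Event 1 (sale 21): sell min(21,14)=14. stock: 14 - 14 = 0. total_sold = 14
  Event 2 (sale 11): sell min(11,0)=0. stock: 0 - 0 = 0. total_sold = 14
  Event 3 (restock 34): 0 + 34 = 34
  Event 4 (adjust +10): 34 + 10 = 44
  Event 5 (sale 9): sell min(9,44)=9. stock: 44 - 9 = 35. total_sold = 23
  Event 6 (restock 39): 35 + 39 = 74
  Event 7 (sale 9): sell min(9,74)=9. stock: 74 - 9 = 65. total_sold = 32
  Event 8 (sale 18): sell min(18,65)=18. stock: 65 - 18 = 47. total_sold = 50
  Event 9 (sale 21): sell min(21,47)=21. stock: 47 - 21 = 26. total_sold = 71
  Event 10 (sale 7): sell min(7,26)=7. stock: 26 - 7 = 19. total_sold = 78
  Event 11 (restock 24): 19 + 24 = 43
  Event 12 (sale 19): sell min(19,43)=19. stock: 43 - 19 = 24. total_sold = 97
  Event 13 (return 4): 24 + 4 = 28
Final: stock = 28, total_sold = 97

First zero at event 1.

Answer: 1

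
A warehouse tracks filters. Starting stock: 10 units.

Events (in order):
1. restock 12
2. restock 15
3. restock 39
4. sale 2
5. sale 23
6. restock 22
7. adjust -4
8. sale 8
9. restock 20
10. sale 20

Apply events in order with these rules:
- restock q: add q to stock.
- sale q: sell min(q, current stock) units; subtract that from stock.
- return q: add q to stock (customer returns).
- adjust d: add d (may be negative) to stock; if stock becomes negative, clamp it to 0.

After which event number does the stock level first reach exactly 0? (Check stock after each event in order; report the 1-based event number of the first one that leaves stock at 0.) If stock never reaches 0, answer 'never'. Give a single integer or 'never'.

Answer: never

Derivation:
Processing events:
Start: stock = 10
  Event 1 (restock 12): 10 + 12 = 22
  Event 2 (restock 15): 22 + 15 = 37
  Event 3 (restock 39): 37 + 39 = 76
  Event 4 (sale 2): sell min(2,76)=2. stock: 76 - 2 = 74. total_sold = 2
  Event 5 (sale 23): sell min(23,74)=23. stock: 74 - 23 = 51. total_sold = 25
  Event 6 (restock 22): 51 + 22 = 73
  Event 7 (adjust -4): 73 + -4 = 69
  Event 8 (sale 8): sell min(8,69)=8. stock: 69 - 8 = 61. total_sold = 33
  Event 9 (restock 20): 61 + 20 = 81
  Event 10 (sale 20): sell min(20,81)=20. stock: 81 - 20 = 61. total_sold = 53
Final: stock = 61, total_sold = 53

Stock never reaches 0.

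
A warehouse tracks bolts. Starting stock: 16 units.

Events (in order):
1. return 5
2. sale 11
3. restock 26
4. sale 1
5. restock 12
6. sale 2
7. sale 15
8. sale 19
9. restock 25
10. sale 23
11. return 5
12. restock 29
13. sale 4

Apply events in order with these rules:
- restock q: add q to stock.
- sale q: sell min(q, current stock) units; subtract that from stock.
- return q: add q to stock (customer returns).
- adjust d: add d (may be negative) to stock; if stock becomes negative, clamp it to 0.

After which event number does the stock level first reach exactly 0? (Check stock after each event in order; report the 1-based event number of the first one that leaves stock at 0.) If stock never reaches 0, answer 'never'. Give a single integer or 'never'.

Answer: never

Derivation:
Processing events:
Start: stock = 16
  Event 1 (return 5): 16 + 5 = 21
  Event 2 (sale 11): sell min(11,21)=11. stock: 21 - 11 = 10. total_sold = 11
  Event 3 (restock 26): 10 + 26 = 36
  Event 4 (sale 1): sell min(1,36)=1. stock: 36 - 1 = 35. total_sold = 12
  Event 5 (restock 12): 35 + 12 = 47
  Event 6 (sale 2): sell min(2,47)=2. stock: 47 - 2 = 45. total_sold = 14
  Event 7 (sale 15): sell min(15,45)=15. stock: 45 - 15 = 30. total_sold = 29
  Event 8 (sale 19): sell min(19,30)=19. stock: 30 - 19 = 11. total_sold = 48
  Event 9 (restock 25): 11 + 25 = 36
  Event 10 (sale 23): sell min(23,36)=23. stock: 36 - 23 = 13. total_sold = 71
  Event 11 (return 5): 13 + 5 = 18
  Event 12 (restock 29): 18 + 29 = 47
  Event 13 (sale 4): sell min(4,47)=4. stock: 47 - 4 = 43. total_sold = 75
Final: stock = 43, total_sold = 75

Stock never reaches 0.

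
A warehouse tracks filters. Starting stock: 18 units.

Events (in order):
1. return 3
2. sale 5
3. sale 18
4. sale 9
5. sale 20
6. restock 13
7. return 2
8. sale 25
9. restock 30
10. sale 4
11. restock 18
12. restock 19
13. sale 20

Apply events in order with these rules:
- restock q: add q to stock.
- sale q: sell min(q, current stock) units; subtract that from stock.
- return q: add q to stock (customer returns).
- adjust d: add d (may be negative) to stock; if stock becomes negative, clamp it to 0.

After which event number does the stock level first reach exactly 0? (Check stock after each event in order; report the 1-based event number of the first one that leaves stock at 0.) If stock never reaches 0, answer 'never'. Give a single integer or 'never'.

Answer: 3

Derivation:
Processing events:
Start: stock = 18
  Event 1 (return 3): 18 + 3 = 21
  Event 2 (sale 5): sell min(5,21)=5. stock: 21 - 5 = 16. total_sold = 5
  Event 3 (sale 18): sell min(18,16)=16. stock: 16 - 16 = 0. total_sold = 21
  Event 4 (sale 9): sell min(9,0)=0. stock: 0 - 0 = 0. total_sold = 21
  Event 5 (sale 20): sell min(20,0)=0. stock: 0 - 0 = 0. total_sold = 21
  Event 6 (restock 13): 0 + 13 = 13
  Event 7 (return 2): 13 + 2 = 15
  Event 8 (sale 25): sell min(25,15)=15. stock: 15 - 15 = 0. total_sold = 36
  Event 9 (restock 30): 0 + 30 = 30
  Event 10 (sale 4): sell min(4,30)=4. stock: 30 - 4 = 26. total_sold = 40
  Event 11 (restock 18): 26 + 18 = 44
  Event 12 (restock 19): 44 + 19 = 63
  Event 13 (sale 20): sell min(20,63)=20. stock: 63 - 20 = 43. total_sold = 60
Final: stock = 43, total_sold = 60

First zero at event 3.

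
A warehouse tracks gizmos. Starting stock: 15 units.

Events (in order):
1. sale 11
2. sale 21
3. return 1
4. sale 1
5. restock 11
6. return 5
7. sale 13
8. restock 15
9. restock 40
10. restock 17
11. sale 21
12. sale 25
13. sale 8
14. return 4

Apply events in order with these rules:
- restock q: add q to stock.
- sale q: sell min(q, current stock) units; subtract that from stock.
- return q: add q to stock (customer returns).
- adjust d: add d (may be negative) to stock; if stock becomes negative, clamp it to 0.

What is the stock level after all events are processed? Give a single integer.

Answer: 25

Derivation:
Processing events:
Start: stock = 15
  Event 1 (sale 11): sell min(11,15)=11. stock: 15 - 11 = 4. total_sold = 11
  Event 2 (sale 21): sell min(21,4)=4. stock: 4 - 4 = 0. total_sold = 15
  Event 3 (return 1): 0 + 1 = 1
  Event 4 (sale 1): sell min(1,1)=1. stock: 1 - 1 = 0. total_sold = 16
  Event 5 (restock 11): 0 + 11 = 11
  Event 6 (return 5): 11 + 5 = 16
  Event 7 (sale 13): sell min(13,16)=13. stock: 16 - 13 = 3. total_sold = 29
  Event 8 (restock 15): 3 + 15 = 18
  Event 9 (restock 40): 18 + 40 = 58
  Event 10 (restock 17): 58 + 17 = 75
  Event 11 (sale 21): sell min(21,75)=21. stock: 75 - 21 = 54. total_sold = 50
  Event 12 (sale 25): sell min(25,54)=25. stock: 54 - 25 = 29. total_sold = 75
  Event 13 (sale 8): sell min(8,29)=8. stock: 29 - 8 = 21. total_sold = 83
  Event 14 (return 4): 21 + 4 = 25
Final: stock = 25, total_sold = 83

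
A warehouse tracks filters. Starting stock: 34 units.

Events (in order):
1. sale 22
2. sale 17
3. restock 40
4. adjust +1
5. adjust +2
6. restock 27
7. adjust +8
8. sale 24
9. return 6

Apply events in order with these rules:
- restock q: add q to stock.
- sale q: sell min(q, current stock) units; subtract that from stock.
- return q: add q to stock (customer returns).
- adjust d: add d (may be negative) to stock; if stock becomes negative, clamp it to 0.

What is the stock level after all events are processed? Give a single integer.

Answer: 60

Derivation:
Processing events:
Start: stock = 34
  Event 1 (sale 22): sell min(22,34)=22. stock: 34 - 22 = 12. total_sold = 22
  Event 2 (sale 17): sell min(17,12)=12. stock: 12 - 12 = 0. total_sold = 34
  Event 3 (restock 40): 0 + 40 = 40
  Event 4 (adjust +1): 40 + 1 = 41
  Event 5 (adjust +2): 41 + 2 = 43
  Event 6 (restock 27): 43 + 27 = 70
  Event 7 (adjust +8): 70 + 8 = 78
  Event 8 (sale 24): sell min(24,78)=24. stock: 78 - 24 = 54. total_sold = 58
  Event 9 (return 6): 54 + 6 = 60
Final: stock = 60, total_sold = 58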